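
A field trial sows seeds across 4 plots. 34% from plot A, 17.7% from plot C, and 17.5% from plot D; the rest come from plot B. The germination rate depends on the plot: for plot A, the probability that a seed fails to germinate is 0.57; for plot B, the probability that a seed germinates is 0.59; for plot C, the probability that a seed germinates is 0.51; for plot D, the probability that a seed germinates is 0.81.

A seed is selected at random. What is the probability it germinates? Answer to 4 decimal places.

P(G) ≈ 0.5599

P(B) = 1 − (0.34 + 0.177 + 0.175) = 0.308.
P(G|A) = 1 − 0.57 = 0.43.
Using total probability over the partition,
P(G) = P(G|A)·P(A) + P(G|B)·P(B) + P(G|C)·P(C) + P(G|D)·P(D)
      = 0.43·0.34 + 0.59·0.308 + 0.51·0.177 + 0.81·0.175
      = 0.1462 + 0.18172 + 0.09027 + 0.14175 = 0.55994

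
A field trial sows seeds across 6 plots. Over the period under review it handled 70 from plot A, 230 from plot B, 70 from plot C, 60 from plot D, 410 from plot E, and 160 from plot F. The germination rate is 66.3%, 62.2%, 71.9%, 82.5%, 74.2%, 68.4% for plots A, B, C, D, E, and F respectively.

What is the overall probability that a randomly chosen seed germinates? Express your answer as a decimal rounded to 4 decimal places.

P(G) ≈ 0.7030

Total: 70 + 230 + 70 + 60 + 410 + 160 = 1000.
P(A) = 70/1000 = 0.07. P(B) = 230/1000 = 0.23. P(C) = 70/1000 = 0.07. P(D) = 60/1000 = 0.06. P(E) = 410/1000 = 0.41. P(F) = 160/1000 = 0.16.
P(G) = P(G|A)·P(A) + P(G|B)·P(B) + P(G|C)·P(C) + P(G|D)·P(D) + P(G|E)·P(E) + P(G|F)·P(F)
      = 0.663·0.07 + 0.622·0.23 + 0.719·0.07 + 0.825·0.06 + 0.742·0.41 + 0.684·0.16
      = 0.04641 + 0.14306 + 0.05033 + 0.0495 + 0.30422 + 0.10944 = 0.70296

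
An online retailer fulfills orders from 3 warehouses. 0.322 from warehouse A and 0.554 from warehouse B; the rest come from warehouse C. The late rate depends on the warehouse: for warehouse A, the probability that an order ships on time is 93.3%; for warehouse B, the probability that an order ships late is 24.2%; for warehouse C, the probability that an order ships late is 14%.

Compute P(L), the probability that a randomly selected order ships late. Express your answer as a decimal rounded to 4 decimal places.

P(C) = 1 − (0.322 + 0.554) = 0.124.
P(L|A) = 1 − 0.933 = 0.067.
By the law of total probability,
P(L) = P(L|A)·P(A) + P(L|B)·P(B) + P(L|C)·P(C)
      = 0.067·0.322 + 0.242·0.554 + 0.14·0.124
      = 0.021574 + 0.134068 + 0.01736 = 0.173002

0.1730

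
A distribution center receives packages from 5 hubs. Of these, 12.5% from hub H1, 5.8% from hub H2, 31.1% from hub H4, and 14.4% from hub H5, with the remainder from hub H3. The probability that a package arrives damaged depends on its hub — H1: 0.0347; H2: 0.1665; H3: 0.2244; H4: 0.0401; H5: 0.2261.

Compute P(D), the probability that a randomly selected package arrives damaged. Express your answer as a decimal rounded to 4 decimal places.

0.1403

P(H3) = 1 − (0.125 + 0.058 + 0.311 + 0.144) = 0.362.
P(D) = P(D|H1)·P(H1) + P(D|H2)·P(H2) + P(D|H3)·P(H3) + P(D|H4)·P(H4) + P(D|H5)·P(H5)
      = 0.0347·0.125 + 0.1665·0.058 + 0.2244·0.362 + 0.0401·0.311 + 0.2261·0.144
      = 0.0043375 + 0.009657 + 0.0812328 + 0.0124711 + 0.0325584 = 0.1402568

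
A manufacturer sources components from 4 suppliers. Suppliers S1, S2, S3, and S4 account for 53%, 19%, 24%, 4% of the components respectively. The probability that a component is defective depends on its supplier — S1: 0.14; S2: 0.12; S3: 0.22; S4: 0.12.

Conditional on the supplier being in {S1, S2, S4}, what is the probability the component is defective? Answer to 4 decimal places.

P(D|S) ≈ 0.1339

Let S = {S1, S2, S4}.
P(S) = 0.53 + 0.19 + 0.04 = 0.76.
P(D ∩ S) = 0.14·0.53 + 0.12·0.19 + 0.12·0.04 = 0.0742 + 0.0228 + 0.0048 = 0.1018.
P(D | S) = 0.1018 / 0.76 = 0.133947…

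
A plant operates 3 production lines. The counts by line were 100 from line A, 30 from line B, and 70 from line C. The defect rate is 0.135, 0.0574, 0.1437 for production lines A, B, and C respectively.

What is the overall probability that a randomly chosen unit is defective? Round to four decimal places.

0.1264

Total: 100 + 30 + 70 = 200.
P(A) = 100/200 = 0.5. P(B) = 30/200 = 0.15. P(C) = 70/200 = 0.35.
P(D) = P(D|A)·P(A) + P(D|B)·P(B) + P(D|C)·P(C)
      = 0.135·0.5 + 0.0574·0.15 + 0.1437·0.35
      = 0.0675 + 0.00861 + 0.050295 = 0.126405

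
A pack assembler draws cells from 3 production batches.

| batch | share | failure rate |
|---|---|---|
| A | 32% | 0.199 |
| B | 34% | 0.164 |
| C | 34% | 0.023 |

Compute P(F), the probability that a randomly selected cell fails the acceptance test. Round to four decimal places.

Summing over the partition,
P(F) = P(F|A)·P(A) + P(F|B)·P(B) + P(F|C)·P(C)
      = 0.199·0.32 + 0.164·0.34 + 0.023·0.34
      = 0.06368 + 0.05576 + 0.00782 = 0.12726

0.1273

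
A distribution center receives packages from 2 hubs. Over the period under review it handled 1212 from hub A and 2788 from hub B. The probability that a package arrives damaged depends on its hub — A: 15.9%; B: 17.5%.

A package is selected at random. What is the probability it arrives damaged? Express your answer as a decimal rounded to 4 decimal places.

Total: 1212 + 2788 = 4000.
P(A) = 1212/4000 = 0.303. P(B) = 2788/4000 = 0.697.
P(D) = P(D|A)·P(A) + P(D|B)·P(B)
      = 0.159·0.303 + 0.175·0.697
      = 0.048177 + 0.121975 = 0.170152

P(D) ≈ 0.1702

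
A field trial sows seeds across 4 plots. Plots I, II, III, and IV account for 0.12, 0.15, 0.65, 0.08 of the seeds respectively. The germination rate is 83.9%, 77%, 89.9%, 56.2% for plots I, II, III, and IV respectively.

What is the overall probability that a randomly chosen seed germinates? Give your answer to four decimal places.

P(G) = P(G|I)·P(I) + P(G|II)·P(II) + P(G|III)·P(III) + P(G|IV)·P(IV)
      = 0.839·0.12 + 0.77·0.15 + 0.899·0.65 + 0.562·0.08
      = 0.10068 + 0.1155 + 0.58435 + 0.04496 = 0.84549

P(G) ≈ 0.8455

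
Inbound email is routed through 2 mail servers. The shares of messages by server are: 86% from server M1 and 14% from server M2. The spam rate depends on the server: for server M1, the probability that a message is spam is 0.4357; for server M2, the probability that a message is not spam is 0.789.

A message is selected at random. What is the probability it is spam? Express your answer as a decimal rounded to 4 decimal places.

0.4042

P(S|M2) = 1 − 0.789 = 0.211.
P(S) = P(S|M1)·P(M1) + P(S|M2)·P(M2)
      = 0.4357·0.86 + 0.211·0.14
      = 0.374702 + 0.02954 = 0.404242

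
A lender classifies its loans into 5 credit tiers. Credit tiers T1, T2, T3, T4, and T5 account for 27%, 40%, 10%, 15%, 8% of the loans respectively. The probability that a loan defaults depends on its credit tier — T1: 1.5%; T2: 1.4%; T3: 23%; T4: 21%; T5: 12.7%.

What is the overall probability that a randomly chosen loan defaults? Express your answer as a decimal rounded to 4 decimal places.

0.0743

P(D) = P(D|T1)·P(T1) + P(D|T2)·P(T2) + P(D|T3)·P(T3) + P(D|T4)·P(T4) + P(D|T5)·P(T5)
      = 0.015·0.27 + 0.014·0.4 + 0.23·0.1 + 0.21·0.15 + 0.127·0.08
      = 0.00405 + 0.0056 + 0.023 + 0.0315 + 0.01016 = 0.07431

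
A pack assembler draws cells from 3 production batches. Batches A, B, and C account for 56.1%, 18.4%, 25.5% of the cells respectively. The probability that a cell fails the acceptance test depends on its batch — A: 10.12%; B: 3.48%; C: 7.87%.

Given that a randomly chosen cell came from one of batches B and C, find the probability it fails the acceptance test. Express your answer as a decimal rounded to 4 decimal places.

0.0603

Let S = {B, C}.
P(S) = 0.184 + 0.255 = 0.439.
P(F ∩ S) = 0.0348·0.184 + 0.0787·0.255 = 0.0064032 + 0.0200685 = 0.0264717.
P(F | S) = 0.0264717 / 0.439 = 0.060300…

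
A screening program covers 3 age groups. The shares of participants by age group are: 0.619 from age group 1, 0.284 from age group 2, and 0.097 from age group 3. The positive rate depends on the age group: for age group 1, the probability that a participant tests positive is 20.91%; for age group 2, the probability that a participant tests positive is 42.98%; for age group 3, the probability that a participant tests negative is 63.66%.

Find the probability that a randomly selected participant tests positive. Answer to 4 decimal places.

P(T) ≈ 0.2867

P(T|3) = 1 − 0.6366 = 0.3634.
P(T) = P(T|1)·P(1) + P(T|2)·P(2) + P(T|3)·P(3)
      = 0.2091·0.619 + 0.4298·0.284 + 0.3634·0.097
      = 0.1294329 + 0.1220632 + 0.0352498 = 0.2867459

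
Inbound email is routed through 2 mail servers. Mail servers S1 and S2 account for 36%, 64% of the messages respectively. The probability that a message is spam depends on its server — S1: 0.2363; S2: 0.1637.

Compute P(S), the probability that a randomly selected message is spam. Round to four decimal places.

P(S) = P(S|S1)·P(S1) + P(S|S2)·P(S2)
      = 0.2363·0.36 + 0.1637·0.64
      = 0.085068 + 0.104768 = 0.189836

P(S) ≈ 0.1898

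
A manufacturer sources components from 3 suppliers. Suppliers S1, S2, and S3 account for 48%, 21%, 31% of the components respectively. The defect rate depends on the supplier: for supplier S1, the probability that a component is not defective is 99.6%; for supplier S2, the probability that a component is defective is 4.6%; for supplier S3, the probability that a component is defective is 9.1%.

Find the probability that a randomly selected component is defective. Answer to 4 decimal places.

P(D|S1) = 1 − 0.996 = 0.004.
P(D) = P(D|S1)·P(S1) + P(D|S2)·P(S2) + P(D|S3)·P(S3)
      = 0.004·0.48 + 0.046·0.21 + 0.091·0.31
      = 0.00192 + 0.00966 + 0.02821 = 0.03979

0.0398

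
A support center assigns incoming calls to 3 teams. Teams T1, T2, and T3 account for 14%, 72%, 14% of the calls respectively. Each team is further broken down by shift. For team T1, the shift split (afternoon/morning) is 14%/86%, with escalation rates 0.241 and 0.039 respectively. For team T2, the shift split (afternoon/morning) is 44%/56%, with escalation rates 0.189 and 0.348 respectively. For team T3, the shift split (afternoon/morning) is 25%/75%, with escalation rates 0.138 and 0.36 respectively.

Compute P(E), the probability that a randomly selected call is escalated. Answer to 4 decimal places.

P(E|T1) = 0.14·0.241 + 0.86·0.039 = 0.03374 + 0.03354 = 0.06728
P(E|T2) = 0.44·0.189 + 0.56·0.348 = 0.08316 + 0.19488 = 0.27804
P(E|T3) = 0.25·0.138 + 0.75·0.36 = 0.0345 + 0.27 = 0.3045
By total probability over the outer partition,
P(E) = 0.14·0.06728 + 0.72·0.27804 + 0.14·0.3045
      = 0.0094192 + 0.2001888 + 0.04263 = 0.252238

0.2522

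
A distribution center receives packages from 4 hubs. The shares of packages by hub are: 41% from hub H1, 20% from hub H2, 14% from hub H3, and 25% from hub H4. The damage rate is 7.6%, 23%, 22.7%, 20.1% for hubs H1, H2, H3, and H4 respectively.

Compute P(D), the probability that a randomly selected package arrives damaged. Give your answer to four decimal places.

P(D) = P(D|H1)·P(H1) + P(D|H2)·P(H2) + P(D|H3)·P(H3) + P(D|H4)·P(H4)
      = 0.076·0.41 + 0.23·0.2 + 0.227·0.14 + 0.201·0.25
      = 0.03116 + 0.046 + 0.03178 + 0.05025 = 0.15919

0.1592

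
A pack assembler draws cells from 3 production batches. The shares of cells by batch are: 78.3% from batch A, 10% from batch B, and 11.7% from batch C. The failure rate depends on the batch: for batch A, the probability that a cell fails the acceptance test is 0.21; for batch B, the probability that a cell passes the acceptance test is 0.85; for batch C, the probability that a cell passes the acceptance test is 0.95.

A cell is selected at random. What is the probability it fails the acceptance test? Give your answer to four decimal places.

P(F|B) = 1 − 0.85 = 0.15.
P(F|C) = 1 − 0.95 = 0.05.
Summing over the partition,
P(F) = P(F|A)·P(A) + P(F|B)·P(B) + P(F|C)·P(C)
      = 0.21·0.783 + 0.15·0.1 + 0.05·0.117
      = 0.16443 + 0.015 + 0.00585 = 0.18528

P(F) ≈ 0.1853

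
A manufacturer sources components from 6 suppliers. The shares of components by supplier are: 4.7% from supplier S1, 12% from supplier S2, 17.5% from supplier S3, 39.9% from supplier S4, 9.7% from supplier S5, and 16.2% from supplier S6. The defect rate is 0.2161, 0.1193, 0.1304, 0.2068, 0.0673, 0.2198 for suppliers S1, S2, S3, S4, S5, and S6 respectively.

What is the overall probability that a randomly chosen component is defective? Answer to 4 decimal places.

By the law of total probability,
P(D) = P(D|S1)·P(S1) + P(D|S2)·P(S2) + P(D|S3)·P(S3) + P(D|S4)·P(S4) + P(D|S5)·P(S5) + P(D|S6)·P(S6)
      = 0.2161·0.047 + 0.1193·0.12 + 0.1304·0.175 + 0.2068·0.399 + 0.0673·0.097 + 0.2198·0.162
      = 0.0101567 + 0.014316 + 0.02282 + 0.0825132 + 0.0065281 + 0.0356076 = 0.1719416

P(D) ≈ 0.1719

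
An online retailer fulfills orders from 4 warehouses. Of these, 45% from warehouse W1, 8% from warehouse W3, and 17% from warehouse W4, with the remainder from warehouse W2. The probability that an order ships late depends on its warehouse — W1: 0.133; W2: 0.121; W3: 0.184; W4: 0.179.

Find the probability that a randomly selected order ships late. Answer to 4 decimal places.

P(W2) = 1 − (0.45 + 0.08 + 0.17) = 0.3.
P(L) = P(L|W1)·P(W1) + P(L|W2)·P(W2) + P(L|W3)·P(W3) + P(L|W4)·P(W4)
      = 0.133·0.45 + 0.121·0.3 + 0.184·0.08 + 0.179·0.17
      = 0.05985 + 0.0363 + 0.01472 + 0.03043 = 0.1413

P(L) ≈ 0.1413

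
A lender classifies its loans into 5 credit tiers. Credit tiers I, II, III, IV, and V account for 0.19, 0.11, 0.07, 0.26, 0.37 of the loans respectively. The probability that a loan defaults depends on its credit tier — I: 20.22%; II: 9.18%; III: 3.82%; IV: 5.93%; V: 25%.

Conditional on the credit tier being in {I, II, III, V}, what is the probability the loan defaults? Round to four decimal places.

P(D|S) ≈ 0.1942

Let S = {I, II, III, V}.
P(S) = 0.19 + 0.11 + 0.07 + 0.37 = 0.74.
P(D ∩ S) = 0.2022·0.19 + 0.0918·0.11 + 0.0382·0.07 + 0.25·0.37 = 0.038418 + 0.010098 + 0.002674 + 0.0925 = 0.14369.
P(D | S) = 0.14369 / 0.74 = 0.194176…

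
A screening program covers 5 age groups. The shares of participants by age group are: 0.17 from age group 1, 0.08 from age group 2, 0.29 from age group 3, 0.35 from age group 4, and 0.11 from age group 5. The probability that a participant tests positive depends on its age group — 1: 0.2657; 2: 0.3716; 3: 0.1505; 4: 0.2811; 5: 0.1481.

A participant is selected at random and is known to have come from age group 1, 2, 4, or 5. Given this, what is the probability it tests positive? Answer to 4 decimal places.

P(T|S) ≈ 0.2670

Let S = {1, 2, 4, 5}.
P(S) = 0.17 + 0.08 + 0.35 + 0.11 = 0.71.
P(T ∩ S) = 0.2657·0.17 + 0.3716·0.08 + 0.2811·0.35 + 0.1481·0.11 = 0.045169 + 0.029728 + 0.098385 + 0.016291 = 0.189573.
P(T | S) = 0.189573 / 0.71 = 0.267004…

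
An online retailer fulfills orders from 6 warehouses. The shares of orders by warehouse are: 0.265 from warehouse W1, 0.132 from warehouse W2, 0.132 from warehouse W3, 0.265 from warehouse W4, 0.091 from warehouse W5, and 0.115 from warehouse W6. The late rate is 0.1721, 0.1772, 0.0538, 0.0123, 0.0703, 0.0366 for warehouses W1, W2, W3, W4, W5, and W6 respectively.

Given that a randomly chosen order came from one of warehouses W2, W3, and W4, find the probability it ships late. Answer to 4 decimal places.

0.0638

Let S = {W2, W3, W4}.
P(S) = 0.132 + 0.132 + 0.265 = 0.529.
P(L ∩ S) = 0.1772·0.132 + 0.0538·0.132 + 0.0123·0.265 = 0.0233904 + 0.0071016 + 0.0032595 = 0.0337515.
P(L | S) = 0.0337515 / 0.529 = 0.063802…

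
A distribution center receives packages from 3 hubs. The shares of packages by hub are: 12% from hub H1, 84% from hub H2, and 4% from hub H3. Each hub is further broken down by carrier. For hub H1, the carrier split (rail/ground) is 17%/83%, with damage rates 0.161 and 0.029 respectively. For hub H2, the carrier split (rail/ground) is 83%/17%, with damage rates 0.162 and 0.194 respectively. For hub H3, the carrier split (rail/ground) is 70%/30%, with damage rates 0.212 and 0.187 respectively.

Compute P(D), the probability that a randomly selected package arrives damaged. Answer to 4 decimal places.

P(D|H1) = 0.17·0.161 + 0.83·0.029 = 0.02737 + 0.02407 = 0.05144
P(D|H2) = 0.83·0.162 + 0.17·0.194 = 0.13446 + 0.03298 = 0.16744
P(D|H3) = 0.7·0.212 + 0.3·0.187 = 0.1484 + 0.0561 = 0.2045
By total probability over the outer partition,
P(D) = 0.12·0.05144 + 0.84·0.16744 + 0.04·0.2045
      = 0.0061728 + 0.1406496 + 0.00818 = 0.1550024

0.1550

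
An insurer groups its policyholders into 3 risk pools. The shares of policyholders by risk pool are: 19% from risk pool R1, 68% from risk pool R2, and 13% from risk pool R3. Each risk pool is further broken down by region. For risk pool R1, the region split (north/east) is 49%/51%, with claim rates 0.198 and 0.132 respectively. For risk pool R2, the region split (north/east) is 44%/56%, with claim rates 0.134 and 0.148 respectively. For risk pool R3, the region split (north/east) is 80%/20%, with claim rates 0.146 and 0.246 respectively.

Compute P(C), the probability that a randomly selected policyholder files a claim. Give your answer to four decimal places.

P(C|R1) = 0.49·0.198 + 0.51·0.132 = 0.09702 + 0.06732 = 0.16434
P(C|R2) = 0.44·0.134 + 0.56·0.148 = 0.05896 + 0.08288 = 0.14184
P(C|R3) = 0.8·0.146 + 0.2·0.246 = 0.1168 + 0.0492 = 0.166
By total probability over the outer partition,
P(C) = 0.19·0.16434 + 0.68·0.14184 + 0.13·0.166
      = 0.0312246 + 0.0964512 + 0.02158 = 0.1492558

P(C) ≈ 0.1493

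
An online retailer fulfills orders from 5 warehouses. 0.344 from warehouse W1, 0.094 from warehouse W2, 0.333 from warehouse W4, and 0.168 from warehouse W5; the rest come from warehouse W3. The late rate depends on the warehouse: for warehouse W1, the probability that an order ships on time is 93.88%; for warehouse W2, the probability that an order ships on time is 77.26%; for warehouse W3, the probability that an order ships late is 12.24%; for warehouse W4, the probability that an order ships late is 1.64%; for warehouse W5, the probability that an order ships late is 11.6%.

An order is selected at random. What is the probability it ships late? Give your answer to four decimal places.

P(W3) = 1 − (0.344 + 0.094 + 0.333 + 0.168) = 0.061.
P(L|W1) = 1 − 0.9388 = 0.0612.
P(L|W2) = 1 − 0.7726 = 0.2274.
P(L) = P(L|W1)·P(W1) + P(L|W2)·P(W2) + P(L|W3)·P(W3) + P(L|W4)·P(W4) + P(L|W5)·P(W5)
      = 0.0612·0.344 + 0.2274·0.094 + 0.1224·0.061 + 0.0164·0.333 + 0.116·0.168
      = 0.0210528 + 0.0213756 + 0.0074664 + 0.0054612 + 0.019488 = 0.074844

P(L) ≈ 0.0748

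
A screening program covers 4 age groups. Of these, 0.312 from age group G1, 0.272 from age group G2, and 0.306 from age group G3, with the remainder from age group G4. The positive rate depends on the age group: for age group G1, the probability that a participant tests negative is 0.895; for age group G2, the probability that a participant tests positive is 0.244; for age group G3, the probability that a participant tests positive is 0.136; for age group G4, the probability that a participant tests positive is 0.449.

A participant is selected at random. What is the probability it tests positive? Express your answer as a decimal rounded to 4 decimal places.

P(G4) = 1 − (0.312 + 0.272 + 0.306) = 0.11.
P(T|G1) = 1 − 0.895 = 0.105.
By the law of total probability,
P(T) = P(T|G1)·P(G1) + P(T|G2)·P(G2) + P(T|G3)·P(G3) + P(T|G4)·P(G4)
      = 0.105·0.312 + 0.244·0.272 + 0.136·0.306 + 0.449·0.11
      = 0.03276 + 0.066368 + 0.041616 + 0.04939 = 0.190134

0.1901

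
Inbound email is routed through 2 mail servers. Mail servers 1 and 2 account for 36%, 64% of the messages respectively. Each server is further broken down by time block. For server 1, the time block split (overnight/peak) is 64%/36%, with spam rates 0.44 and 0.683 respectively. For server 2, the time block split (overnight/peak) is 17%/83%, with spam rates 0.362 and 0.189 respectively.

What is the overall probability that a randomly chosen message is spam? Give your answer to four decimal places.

P(S) ≈ 0.3297

P(S|1) = 0.64·0.44 + 0.36·0.683 = 0.2816 + 0.24588 = 0.52748
P(S|2) = 0.17·0.362 + 0.83·0.189 = 0.06154 + 0.15687 = 0.21841
Then overall,
P(S) = 0.36·0.52748 + 0.64·0.21841
      = 0.1898928 + 0.1397824 = 0.3296752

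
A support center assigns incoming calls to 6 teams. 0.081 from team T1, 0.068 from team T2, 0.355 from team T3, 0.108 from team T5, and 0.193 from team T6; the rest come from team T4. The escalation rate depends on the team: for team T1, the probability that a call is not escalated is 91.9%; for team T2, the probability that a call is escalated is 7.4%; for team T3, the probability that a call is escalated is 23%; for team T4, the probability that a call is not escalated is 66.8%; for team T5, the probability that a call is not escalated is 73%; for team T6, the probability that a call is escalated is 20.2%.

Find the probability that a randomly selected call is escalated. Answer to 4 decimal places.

P(E) ≈ 0.2261

P(T4) = 1 − (0.081 + 0.068 + 0.355 + 0.108 + 0.193) = 0.195.
P(E|T1) = 1 − 0.919 = 0.081.
P(E|T4) = 1 − 0.668 = 0.332.
P(E|T5) = 1 − 0.73 = 0.27.
P(E) = P(E|T1)·P(T1) + P(E|T2)·P(T2) + P(E|T3)·P(T3) + P(E|T4)·P(T4) + P(E|T5)·P(T5) + P(E|T6)·P(T6)
      = 0.081·0.081 + 0.074·0.068 + 0.23·0.355 + 0.332·0.195 + 0.27·0.108 + 0.202·0.193
      = 0.006561 + 0.005032 + 0.08165 + 0.06474 + 0.02916 + 0.038986 = 0.226129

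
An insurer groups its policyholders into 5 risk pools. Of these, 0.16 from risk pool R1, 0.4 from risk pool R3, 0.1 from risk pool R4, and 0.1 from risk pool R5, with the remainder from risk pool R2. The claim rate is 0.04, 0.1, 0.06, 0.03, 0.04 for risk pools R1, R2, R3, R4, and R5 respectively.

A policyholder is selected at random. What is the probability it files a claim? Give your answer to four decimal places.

P(C) ≈ 0.0614

P(R2) = 1 − (0.16 + 0.4 + 0.1 + 0.1) = 0.24.
P(C) = P(C|R1)·P(R1) + P(C|R2)·P(R2) + P(C|R3)·P(R3) + P(C|R4)·P(R4) + P(C|R5)·P(R5)
      = 0.04·0.16 + 0.1·0.24 + 0.06·0.4 + 0.03·0.1 + 0.04·0.1
      = 0.0064 + 0.024 + 0.024 + 0.003 + 0.004 = 0.0614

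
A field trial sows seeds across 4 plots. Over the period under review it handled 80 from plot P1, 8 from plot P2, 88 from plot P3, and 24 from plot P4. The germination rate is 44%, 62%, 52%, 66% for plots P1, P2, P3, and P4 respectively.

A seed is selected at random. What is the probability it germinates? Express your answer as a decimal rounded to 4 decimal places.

0.5088

Total: 80 + 8 + 88 + 24 = 200.
P(P1) = 80/200 = 0.4. P(P2) = 8/200 = 0.04. P(P3) = 88/200 = 0.44. P(P4) = 24/200 = 0.12.
P(G) = P(G|P1)·P(P1) + P(G|P2)·P(P2) + P(G|P3)·P(P3) + P(G|P4)·P(P4)
      = 0.44·0.4 + 0.62·0.04 + 0.52·0.44 + 0.66·0.12
      = 0.176 + 0.0248 + 0.2288 + 0.0792 = 0.5088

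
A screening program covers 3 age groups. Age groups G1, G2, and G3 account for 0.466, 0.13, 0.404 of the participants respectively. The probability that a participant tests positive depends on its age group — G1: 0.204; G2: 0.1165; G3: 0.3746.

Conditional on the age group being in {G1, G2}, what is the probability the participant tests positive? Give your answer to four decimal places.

Let S = {G1, G2}.
P(S) = 0.466 + 0.13 = 0.596.
P(T ∩ S) = 0.204·0.466 + 0.1165·0.13 = 0.095064 + 0.015145 = 0.110209.
P(T | S) = 0.110209 / 0.596 = 0.184914…

P(T|S) ≈ 0.1849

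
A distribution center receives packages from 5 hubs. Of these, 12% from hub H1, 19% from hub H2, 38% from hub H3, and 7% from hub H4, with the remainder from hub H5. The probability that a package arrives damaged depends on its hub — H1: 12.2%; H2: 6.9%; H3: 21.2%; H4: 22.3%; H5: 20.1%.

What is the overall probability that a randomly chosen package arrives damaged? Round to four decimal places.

P(D) ≈ 0.1722

P(H5) = 1 − (0.12 + 0.19 + 0.38 + 0.07) = 0.24.
P(D) = P(D|H1)·P(H1) + P(D|H2)·P(H2) + P(D|H3)·P(H3) + P(D|H4)·P(H4) + P(D|H5)·P(H5)
      = 0.122·0.12 + 0.069·0.19 + 0.212·0.38 + 0.223·0.07 + 0.201·0.24
      = 0.01464 + 0.01311 + 0.08056 + 0.01561 + 0.04824 = 0.17216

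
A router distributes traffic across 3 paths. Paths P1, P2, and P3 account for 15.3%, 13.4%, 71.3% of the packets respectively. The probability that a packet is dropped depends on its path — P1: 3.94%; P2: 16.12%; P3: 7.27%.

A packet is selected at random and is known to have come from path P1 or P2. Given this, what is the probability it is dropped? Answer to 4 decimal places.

0.0963

Let S = {P1, P2}.
P(S) = 0.153 + 0.134 = 0.287.
P(L ∩ S) = 0.0394·0.153 + 0.1612·0.134 = 0.0060282 + 0.0216008 = 0.027629.
P(L | S) = 0.027629 / 0.287 = 0.096268…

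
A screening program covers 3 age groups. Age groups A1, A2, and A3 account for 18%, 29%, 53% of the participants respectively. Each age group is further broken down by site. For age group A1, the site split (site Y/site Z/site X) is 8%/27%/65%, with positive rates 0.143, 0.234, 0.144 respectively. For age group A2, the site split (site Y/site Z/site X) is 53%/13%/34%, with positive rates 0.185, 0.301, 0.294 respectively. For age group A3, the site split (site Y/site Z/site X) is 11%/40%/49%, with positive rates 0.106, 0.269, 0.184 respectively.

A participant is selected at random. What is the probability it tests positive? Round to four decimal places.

0.2100

P(T|A1) = 0.08·0.143 + 0.27·0.234 + 0.65·0.144 = 0.01144 + 0.06318 + 0.0936 = 0.16822
P(T|A2) = 0.53·0.185 + 0.13·0.301 + 0.34·0.294 = 0.09805 + 0.03913 + 0.09996 = 0.23714
P(T|A3) = 0.11·0.106 + 0.4·0.269 + 0.49·0.184 = 0.01166 + 0.1076 + 0.09016 = 0.20942
Then overall,
P(T) = 0.18·0.16822 + 0.29·0.23714 + 0.53·0.20942
      = 0.0302796 + 0.0687706 + 0.1109926 = 0.2100428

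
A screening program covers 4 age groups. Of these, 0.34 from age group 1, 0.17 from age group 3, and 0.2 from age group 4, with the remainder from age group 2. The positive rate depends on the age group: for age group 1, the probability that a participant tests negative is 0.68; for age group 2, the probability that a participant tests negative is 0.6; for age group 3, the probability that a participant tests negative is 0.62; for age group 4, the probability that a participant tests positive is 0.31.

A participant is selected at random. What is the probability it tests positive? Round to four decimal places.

P(2) = 1 − (0.34 + 0.17 + 0.2) = 0.29.
P(T|1) = 1 − 0.68 = 0.32.
P(T|2) = 1 − 0.6 = 0.4.
P(T|3) = 1 − 0.62 = 0.38.
By the law of total probability,
P(T) = P(T|1)·P(1) + P(T|2)·P(2) + P(T|3)·P(3) + P(T|4)·P(4)
      = 0.32·0.34 + 0.4·0.29 + 0.38·0.17 + 0.31·0.2
      = 0.1088 + 0.116 + 0.0646 + 0.062 = 0.3514

P(T) ≈ 0.3514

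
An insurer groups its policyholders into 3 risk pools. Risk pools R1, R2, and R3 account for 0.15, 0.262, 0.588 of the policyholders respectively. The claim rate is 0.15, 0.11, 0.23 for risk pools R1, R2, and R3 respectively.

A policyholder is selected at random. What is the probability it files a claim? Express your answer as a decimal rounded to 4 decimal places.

0.1866

P(C) = P(C|R1)·P(R1) + P(C|R2)·P(R2) + P(C|R3)·P(R3)
      = 0.15·0.15 + 0.11·0.262 + 0.23·0.588
      = 0.0225 + 0.02882 + 0.13524 = 0.18656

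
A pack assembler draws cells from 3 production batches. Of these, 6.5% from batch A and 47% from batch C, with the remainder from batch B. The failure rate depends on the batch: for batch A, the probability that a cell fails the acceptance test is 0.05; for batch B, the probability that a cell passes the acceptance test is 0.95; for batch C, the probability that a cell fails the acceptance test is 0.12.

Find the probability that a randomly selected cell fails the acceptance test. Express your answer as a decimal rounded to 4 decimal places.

P(B) = 1 − (0.065 + 0.47) = 0.465.
P(F|B) = 1 − 0.95 = 0.05.
P(F) = P(F|A)·P(A) + P(F|B)·P(B) + P(F|C)·P(C)
      = 0.05·0.065 + 0.05·0.465 + 0.12·0.47
      = 0.00325 + 0.02325 + 0.0564 = 0.0829

P(F) ≈ 0.0829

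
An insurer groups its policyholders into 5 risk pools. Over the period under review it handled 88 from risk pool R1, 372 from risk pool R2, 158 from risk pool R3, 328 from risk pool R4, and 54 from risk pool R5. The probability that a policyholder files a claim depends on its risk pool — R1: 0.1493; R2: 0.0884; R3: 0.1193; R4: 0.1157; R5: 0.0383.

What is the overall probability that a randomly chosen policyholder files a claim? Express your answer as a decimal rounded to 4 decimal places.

Total: 88 + 372 + 158 + 328 + 54 = 1000.
P(R1) = 88/1000 = 0.088. P(R2) = 372/1000 = 0.372. P(R3) = 158/1000 = 0.158. P(R4) = 328/1000 = 0.328. P(R5) = 54/1000 = 0.054.
By the law of total probability,
P(C) = P(C|R1)·P(R1) + P(C|R2)·P(R2) + P(C|R3)·P(R3) + P(C|R4)·P(R4) + P(C|R5)·P(R5)
      = 0.1493·0.088 + 0.0884·0.372 + 0.1193·0.158 + 0.1157·0.328 + 0.0383·0.054
      = 0.0131384 + 0.0328848 + 0.0188494 + 0.0379496 + 0.0020682 = 0.1048904

P(C) ≈ 0.1049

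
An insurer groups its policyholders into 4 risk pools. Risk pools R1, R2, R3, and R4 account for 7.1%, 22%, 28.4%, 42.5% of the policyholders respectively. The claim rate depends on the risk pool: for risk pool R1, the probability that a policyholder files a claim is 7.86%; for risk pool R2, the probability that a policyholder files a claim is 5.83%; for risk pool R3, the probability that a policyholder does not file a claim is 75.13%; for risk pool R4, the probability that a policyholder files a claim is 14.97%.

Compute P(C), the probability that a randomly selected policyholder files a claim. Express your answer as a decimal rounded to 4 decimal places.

P(C|R3) = 1 − 0.7513 = 0.2487.
Using total probability over the partition,
P(C) = P(C|R1)·P(R1) + P(C|R2)·P(R2) + P(C|R3)·P(R3) + P(C|R4)·P(R4)
      = 0.0786·0.071 + 0.0583·0.22 + 0.2487·0.284 + 0.1497·0.425
      = 0.0055806 + 0.012826 + 0.0706308 + 0.0636225 = 0.1526599

0.1527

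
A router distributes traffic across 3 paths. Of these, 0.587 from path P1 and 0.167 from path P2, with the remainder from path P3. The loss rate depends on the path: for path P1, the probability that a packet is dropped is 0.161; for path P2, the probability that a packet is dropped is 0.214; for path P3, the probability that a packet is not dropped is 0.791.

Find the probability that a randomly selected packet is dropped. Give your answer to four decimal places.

P(P3) = 1 − (0.587 + 0.167) = 0.246.
P(L|P3) = 1 − 0.791 = 0.209.
P(L) = P(L|P1)·P(P1) + P(L|P2)·P(P2) + P(L|P3)·P(P3)
      = 0.161·0.587 + 0.214·0.167 + 0.209·0.246
      = 0.094507 + 0.035738 + 0.051414 = 0.181659

0.1817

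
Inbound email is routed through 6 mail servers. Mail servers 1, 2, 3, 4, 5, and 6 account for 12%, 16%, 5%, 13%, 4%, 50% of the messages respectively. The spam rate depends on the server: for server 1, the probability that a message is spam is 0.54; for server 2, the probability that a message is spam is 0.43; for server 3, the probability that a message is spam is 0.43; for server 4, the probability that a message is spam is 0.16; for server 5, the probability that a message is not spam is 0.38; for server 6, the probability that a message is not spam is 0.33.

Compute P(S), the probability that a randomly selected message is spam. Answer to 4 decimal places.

0.5357

P(S|5) = 1 − 0.38 = 0.62.
P(S|6) = 1 − 0.33 = 0.67.
Using total probability over the partition,
P(S) = P(S|1)·P(1) + P(S|2)·P(2) + P(S|3)·P(3) + P(S|4)·P(4) + P(S|5)·P(5) + P(S|6)·P(6)
      = 0.54·0.12 + 0.43·0.16 + 0.43·0.05 + 0.16·0.13 + 0.62·0.04 + 0.67·0.5
      = 0.0648 + 0.0688 + 0.0215 + 0.0208 + 0.0248 + 0.335 = 0.5357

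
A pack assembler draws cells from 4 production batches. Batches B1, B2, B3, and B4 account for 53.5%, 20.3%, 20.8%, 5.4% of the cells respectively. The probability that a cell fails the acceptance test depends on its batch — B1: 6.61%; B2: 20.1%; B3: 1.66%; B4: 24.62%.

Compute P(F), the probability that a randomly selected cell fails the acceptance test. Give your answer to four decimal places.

0.0929

P(F) = P(F|B1)·P(B1) + P(F|B2)·P(B2) + P(F|B3)·P(B3) + P(F|B4)·P(B4)
      = 0.0661·0.535 + 0.201·0.203 + 0.0166·0.208 + 0.2462·0.054
      = 0.0353635 + 0.040803 + 0.0034528 + 0.0132948 = 0.0929141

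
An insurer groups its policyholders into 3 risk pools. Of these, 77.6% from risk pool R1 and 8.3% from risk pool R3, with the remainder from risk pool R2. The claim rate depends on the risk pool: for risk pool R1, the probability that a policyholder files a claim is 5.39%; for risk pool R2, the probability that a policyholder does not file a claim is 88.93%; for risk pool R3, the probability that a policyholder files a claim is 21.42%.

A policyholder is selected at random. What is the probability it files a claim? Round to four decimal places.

0.0752

P(R2) = 1 − (0.776 + 0.083) = 0.141.
P(C|R2) = 1 − 0.8893 = 0.1107.
P(C) = P(C|R1)·P(R1) + P(C|R2)·P(R2) + P(C|R3)·P(R3)
      = 0.0539·0.776 + 0.1107·0.141 + 0.2142·0.083
      = 0.0418264 + 0.0156087 + 0.0177786 = 0.0752137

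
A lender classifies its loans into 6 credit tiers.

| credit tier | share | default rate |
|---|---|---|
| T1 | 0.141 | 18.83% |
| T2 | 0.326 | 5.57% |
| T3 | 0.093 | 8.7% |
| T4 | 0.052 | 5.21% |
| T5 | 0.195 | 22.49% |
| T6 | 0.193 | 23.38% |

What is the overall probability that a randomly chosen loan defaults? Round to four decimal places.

P(D) ≈ 0.1445

P(D) = P(D|T1)·P(T1) + P(D|T2)·P(T2) + P(D|T3)·P(T3) + P(D|T4)·P(T4) + P(D|T5)·P(T5) + P(D|T6)·P(T6)
      = 0.1883·0.141 + 0.0557·0.326 + 0.087·0.093 + 0.0521·0.052 + 0.2249·0.195 + 0.2338·0.193
      = 0.0265503 + 0.0181582 + 0.008091 + 0.0027092 + 0.0438555 + 0.0451234 = 0.1444876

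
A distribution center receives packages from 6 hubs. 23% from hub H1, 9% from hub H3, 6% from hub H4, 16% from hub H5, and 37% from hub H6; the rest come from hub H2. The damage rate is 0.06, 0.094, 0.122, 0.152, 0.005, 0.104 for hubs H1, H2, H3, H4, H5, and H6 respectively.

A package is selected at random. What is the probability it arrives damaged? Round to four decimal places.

P(D) ≈ 0.0816

P(H2) = 1 − (0.23 + 0.09 + 0.06 + 0.16 + 0.37) = 0.09.
P(D) = P(D|H1)·P(H1) + P(D|H2)·P(H2) + P(D|H3)·P(H3) + P(D|H4)·P(H4) + P(D|H5)·P(H5) + P(D|H6)·P(H6)
      = 0.06·0.23 + 0.094·0.09 + 0.122·0.09 + 0.152·0.06 + 0.005·0.16 + 0.104·0.37
      = 0.0138 + 0.00846 + 0.01098 + 0.00912 + 0.0008 + 0.03848 = 0.08164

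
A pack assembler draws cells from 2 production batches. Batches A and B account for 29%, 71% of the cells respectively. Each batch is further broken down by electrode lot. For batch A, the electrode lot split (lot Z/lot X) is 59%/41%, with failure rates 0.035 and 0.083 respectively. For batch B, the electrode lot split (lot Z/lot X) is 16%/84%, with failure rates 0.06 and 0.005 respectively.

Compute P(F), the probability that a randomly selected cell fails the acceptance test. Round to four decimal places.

P(F|A) = 0.59·0.035 + 0.41·0.083 = 0.02065 + 0.03403 = 0.05468
P(F|B) = 0.16·0.06 + 0.84·0.005 = 0.0096 + 0.0042 = 0.0138
By total probability over the outer partition,
P(F) = 0.29·0.05468 + 0.71·0.0138
      = 0.0158572 + 0.009798 = 0.0256552

0.0257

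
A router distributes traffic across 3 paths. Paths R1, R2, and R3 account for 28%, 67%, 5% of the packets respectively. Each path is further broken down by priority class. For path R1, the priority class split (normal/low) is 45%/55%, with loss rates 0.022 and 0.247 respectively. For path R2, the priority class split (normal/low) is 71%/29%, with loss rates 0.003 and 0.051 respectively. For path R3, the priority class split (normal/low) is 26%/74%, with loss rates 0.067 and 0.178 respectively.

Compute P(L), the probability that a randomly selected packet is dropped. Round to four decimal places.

0.0596

P(L|R1) = 0.45·0.022 + 0.55·0.247 = 0.0099 + 0.13585 = 0.14575
P(L|R2) = 0.71·0.003 + 0.29·0.051 = 0.00213 + 0.01479 = 0.01692
P(L|R3) = 0.26·0.067 + 0.74·0.178 = 0.01742 + 0.13172 = 0.14914
Then overall,
P(L) = 0.28·0.14575 + 0.67·0.01692 + 0.05·0.14914
      = 0.04081 + 0.0113364 + 0.007457 = 0.0596034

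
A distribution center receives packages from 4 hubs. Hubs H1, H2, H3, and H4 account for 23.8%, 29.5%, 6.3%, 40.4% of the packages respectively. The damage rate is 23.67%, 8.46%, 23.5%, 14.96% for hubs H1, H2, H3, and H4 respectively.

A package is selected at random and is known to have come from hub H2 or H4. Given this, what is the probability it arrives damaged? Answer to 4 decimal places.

Let S = {H2, H4}.
P(S) = 0.295 + 0.404 = 0.699.
P(D ∩ S) = 0.0846·0.295 + 0.1496·0.404 = 0.024957 + 0.0604384 = 0.0853954.
P(D | S) = 0.0853954 / 0.699 = 0.122168…

0.1222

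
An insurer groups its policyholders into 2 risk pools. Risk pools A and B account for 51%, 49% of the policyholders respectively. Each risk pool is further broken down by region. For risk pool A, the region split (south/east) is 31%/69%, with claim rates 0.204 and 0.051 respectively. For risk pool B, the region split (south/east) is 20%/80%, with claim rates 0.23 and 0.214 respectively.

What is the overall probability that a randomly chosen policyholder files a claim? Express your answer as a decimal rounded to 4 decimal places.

0.1566

P(C|A) = 0.31·0.204 + 0.69·0.051 = 0.06324 + 0.03519 = 0.09843
P(C|B) = 0.2·0.23 + 0.8·0.214 = 0.046 + 0.1712 = 0.2172
By total probability over the outer partition,
P(C) = 0.51·0.09843 + 0.49·0.2172
      = 0.0501993 + 0.106428 = 0.1566273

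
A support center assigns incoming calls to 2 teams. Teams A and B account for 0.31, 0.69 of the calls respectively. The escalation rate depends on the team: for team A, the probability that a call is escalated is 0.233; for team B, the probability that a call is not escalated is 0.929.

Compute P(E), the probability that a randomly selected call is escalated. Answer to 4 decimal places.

P(E|B) = 1 − 0.929 = 0.071.
P(E) = P(E|A)·P(A) + P(E|B)·P(B)
      = 0.233·0.31 + 0.071·0.69
      = 0.07223 + 0.04899 = 0.12122

0.1212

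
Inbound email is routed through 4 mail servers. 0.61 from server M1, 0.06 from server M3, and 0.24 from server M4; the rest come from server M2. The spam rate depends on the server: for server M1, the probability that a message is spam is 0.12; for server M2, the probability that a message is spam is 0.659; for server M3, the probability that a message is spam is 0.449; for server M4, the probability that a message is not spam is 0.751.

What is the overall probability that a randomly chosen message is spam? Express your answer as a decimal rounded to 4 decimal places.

0.2192

P(M2) = 1 − (0.61 + 0.06 + 0.24) = 0.09.
P(S|M4) = 1 − 0.751 = 0.249.
P(S) = P(S|M1)·P(M1) + P(S|M2)·P(M2) + P(S|M3)·P(M3) + P(S|M4)·P(M4)
      = 0.12·0.61 + 0.659·0.09 + 0.449·0.06 + 0.249·0.24
      = 0.0732 + 0.05931 + 0.02694 + 0.05976 = 0.21921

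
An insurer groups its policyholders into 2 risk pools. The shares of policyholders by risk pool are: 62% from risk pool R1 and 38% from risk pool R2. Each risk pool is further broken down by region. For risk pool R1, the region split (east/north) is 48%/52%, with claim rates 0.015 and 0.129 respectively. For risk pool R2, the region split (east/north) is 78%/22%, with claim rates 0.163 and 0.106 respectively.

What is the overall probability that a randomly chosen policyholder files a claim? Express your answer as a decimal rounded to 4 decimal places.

P(C|R1) = 0.48·0.015 + 0.52·0.129 = 0.0072 + 0.06708 = 0.07428
P(C|R2) = 0.78·0.163 + 0.22·0.106 = 0.12714 + 0.02332 = 0.15046
By total probability over the outer partition,
P(C) = 0.62·0.07428 + 0.38·0.15046
      = 0.0460536 + 0.0571748 = 0.1032284

0.1032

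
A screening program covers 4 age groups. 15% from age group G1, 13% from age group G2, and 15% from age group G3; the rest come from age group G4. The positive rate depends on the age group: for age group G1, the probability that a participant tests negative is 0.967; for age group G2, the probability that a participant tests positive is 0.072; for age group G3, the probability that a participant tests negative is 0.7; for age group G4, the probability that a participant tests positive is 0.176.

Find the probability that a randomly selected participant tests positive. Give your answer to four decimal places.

P(G4) = 1 − (0.15 + 0.13 + 0.15) = 0.57.
P(T|G1) = 1 − 0.967 = 0.033.
P(T|G3) = 1 − 0.7 = 0.3.
P(T) = P(T|G1)·P(G1) + P(T|G2)·P(G2) + P(T|G3)·P(G3) + P(T|G4)·P(G4)
      = 0.033·0.15 + 0.072·0.13 + 0.3·0.15 + 0.176·0.57
      = 0.00495 + 0.00936 + 0.045 + 0.10032 = 0.15963

P(T) ≈ 0.1596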